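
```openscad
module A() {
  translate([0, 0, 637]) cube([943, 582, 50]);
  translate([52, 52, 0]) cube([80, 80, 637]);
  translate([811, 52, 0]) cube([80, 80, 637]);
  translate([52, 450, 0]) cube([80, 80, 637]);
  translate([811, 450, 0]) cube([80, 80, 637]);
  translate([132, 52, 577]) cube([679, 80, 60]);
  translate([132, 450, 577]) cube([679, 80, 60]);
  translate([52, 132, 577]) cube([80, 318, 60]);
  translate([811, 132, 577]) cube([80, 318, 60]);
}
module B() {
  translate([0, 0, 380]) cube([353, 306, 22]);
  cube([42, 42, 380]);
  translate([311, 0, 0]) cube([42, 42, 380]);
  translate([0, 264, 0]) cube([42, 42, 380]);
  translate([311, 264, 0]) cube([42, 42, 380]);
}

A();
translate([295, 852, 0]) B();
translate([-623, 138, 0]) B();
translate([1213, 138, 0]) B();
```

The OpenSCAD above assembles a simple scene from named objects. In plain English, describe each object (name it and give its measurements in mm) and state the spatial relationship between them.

A is a table: top 943 mm (x) × 582 mm (y), 50 mm thick, upper face at z = 687 mm, on four 80×80 mm square legs, each inset 52 mm from the nearest pair of top edges, running from z = 0 to the bottom of the top. Four apron rails, 80 mm thick and 60 mm tall, run between adjacent legs with their top edges flush with the underside of the top and their outer faces flush with the legs' outer faces.

B is a simple wooden stool: a rectangular seat 353 mm (x) by 306 mm (y), 22 mm thick, top face at z = 402 mm, on four square legs, each 42×42 mm in cross-section. The legs rest on z = 0, each flush with a corner of the seat.

Three stools sit around the table at the +y, −x, +x sides.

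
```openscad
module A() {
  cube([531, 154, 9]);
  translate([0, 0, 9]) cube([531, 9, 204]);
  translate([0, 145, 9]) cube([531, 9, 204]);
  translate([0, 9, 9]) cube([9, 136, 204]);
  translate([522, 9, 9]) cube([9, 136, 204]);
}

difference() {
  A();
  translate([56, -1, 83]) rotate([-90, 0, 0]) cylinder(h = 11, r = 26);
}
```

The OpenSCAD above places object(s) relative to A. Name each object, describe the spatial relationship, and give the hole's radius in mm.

The subtracted cylinder has r = 26 mm.

A is an open box. The open box has a circular hole through its front wall. The hole's radius is 26 mm.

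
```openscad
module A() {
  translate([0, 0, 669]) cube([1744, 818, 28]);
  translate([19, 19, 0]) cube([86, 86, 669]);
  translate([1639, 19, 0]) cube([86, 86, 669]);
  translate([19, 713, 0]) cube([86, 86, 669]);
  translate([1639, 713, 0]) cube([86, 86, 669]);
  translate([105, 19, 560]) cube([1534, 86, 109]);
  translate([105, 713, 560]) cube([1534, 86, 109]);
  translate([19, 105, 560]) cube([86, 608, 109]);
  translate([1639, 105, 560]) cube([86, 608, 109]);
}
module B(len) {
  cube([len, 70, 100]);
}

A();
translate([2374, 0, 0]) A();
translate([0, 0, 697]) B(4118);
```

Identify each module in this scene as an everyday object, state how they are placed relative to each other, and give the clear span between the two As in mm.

Second table starts at x = 2374; first ends at x = 1744; clear span = 2374 − 1744 = 630 mm.

A is a table. B is a beam. A beam spans the tops of two tables. The clear span between the two tables is 630 mm.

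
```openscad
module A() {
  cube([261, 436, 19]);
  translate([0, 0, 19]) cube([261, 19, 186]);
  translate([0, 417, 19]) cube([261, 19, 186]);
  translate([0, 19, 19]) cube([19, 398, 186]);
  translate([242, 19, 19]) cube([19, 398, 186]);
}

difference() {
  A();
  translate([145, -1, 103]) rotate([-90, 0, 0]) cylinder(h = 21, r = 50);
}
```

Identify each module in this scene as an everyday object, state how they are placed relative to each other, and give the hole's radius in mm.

A is an open box. The open box has a circular hole through its front wall. The hole's radius is 50 mm.

The subtracted cylinder has r = 50 mm.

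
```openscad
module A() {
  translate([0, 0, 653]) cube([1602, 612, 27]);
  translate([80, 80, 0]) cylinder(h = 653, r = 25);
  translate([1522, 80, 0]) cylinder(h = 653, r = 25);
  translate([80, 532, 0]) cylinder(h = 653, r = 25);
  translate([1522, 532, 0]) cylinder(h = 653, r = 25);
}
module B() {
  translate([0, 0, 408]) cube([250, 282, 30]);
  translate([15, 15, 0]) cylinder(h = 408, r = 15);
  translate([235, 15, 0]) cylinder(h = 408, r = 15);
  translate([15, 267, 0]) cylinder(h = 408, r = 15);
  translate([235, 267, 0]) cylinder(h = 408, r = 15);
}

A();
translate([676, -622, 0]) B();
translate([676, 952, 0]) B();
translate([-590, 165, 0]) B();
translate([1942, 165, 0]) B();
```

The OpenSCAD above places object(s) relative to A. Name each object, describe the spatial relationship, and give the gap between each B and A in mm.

Each stool's nearest face is 340 mm from the table's bounding box.

A is a table. B is a stool. Four stools sit around the table at the −y, +y, −x, +x sides. The gap between each stool and the table is 340 mm.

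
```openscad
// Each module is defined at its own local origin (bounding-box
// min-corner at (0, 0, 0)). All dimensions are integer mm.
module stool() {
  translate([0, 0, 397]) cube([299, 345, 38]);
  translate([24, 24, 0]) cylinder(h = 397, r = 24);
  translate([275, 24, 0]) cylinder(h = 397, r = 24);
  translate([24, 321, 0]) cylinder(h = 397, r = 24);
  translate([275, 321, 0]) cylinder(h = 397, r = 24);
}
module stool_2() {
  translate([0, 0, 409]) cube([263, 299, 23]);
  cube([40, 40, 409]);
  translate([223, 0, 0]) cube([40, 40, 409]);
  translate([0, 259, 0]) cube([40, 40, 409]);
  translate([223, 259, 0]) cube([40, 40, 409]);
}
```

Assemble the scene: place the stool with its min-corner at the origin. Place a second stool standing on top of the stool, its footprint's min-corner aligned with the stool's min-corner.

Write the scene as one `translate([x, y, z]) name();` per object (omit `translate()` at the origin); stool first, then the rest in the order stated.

stool();
translate([0, 0, 435]) stool_2();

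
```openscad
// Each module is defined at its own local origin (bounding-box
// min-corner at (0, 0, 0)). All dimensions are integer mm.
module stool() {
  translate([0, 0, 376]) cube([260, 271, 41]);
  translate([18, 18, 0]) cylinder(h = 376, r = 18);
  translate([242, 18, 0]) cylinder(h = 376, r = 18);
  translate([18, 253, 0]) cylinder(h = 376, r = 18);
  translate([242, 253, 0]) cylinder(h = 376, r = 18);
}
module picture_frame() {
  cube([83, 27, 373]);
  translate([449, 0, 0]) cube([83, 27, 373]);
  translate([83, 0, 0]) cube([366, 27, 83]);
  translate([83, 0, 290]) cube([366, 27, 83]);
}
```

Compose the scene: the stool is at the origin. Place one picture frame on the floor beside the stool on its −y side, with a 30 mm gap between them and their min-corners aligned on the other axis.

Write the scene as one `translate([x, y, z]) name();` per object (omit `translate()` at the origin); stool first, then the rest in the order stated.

stool();
translate([0, -57, 0]) picture_frame();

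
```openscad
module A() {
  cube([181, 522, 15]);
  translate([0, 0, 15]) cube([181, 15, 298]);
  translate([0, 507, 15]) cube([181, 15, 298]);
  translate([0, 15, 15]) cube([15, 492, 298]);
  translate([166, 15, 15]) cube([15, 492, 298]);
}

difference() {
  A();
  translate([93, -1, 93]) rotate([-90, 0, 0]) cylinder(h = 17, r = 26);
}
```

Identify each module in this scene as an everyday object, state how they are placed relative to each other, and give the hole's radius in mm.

A is an open box. The open box has a circular hole through its front wall. The hole's radius is 26 mm.

The subtracted cylinder has r = 26 mm.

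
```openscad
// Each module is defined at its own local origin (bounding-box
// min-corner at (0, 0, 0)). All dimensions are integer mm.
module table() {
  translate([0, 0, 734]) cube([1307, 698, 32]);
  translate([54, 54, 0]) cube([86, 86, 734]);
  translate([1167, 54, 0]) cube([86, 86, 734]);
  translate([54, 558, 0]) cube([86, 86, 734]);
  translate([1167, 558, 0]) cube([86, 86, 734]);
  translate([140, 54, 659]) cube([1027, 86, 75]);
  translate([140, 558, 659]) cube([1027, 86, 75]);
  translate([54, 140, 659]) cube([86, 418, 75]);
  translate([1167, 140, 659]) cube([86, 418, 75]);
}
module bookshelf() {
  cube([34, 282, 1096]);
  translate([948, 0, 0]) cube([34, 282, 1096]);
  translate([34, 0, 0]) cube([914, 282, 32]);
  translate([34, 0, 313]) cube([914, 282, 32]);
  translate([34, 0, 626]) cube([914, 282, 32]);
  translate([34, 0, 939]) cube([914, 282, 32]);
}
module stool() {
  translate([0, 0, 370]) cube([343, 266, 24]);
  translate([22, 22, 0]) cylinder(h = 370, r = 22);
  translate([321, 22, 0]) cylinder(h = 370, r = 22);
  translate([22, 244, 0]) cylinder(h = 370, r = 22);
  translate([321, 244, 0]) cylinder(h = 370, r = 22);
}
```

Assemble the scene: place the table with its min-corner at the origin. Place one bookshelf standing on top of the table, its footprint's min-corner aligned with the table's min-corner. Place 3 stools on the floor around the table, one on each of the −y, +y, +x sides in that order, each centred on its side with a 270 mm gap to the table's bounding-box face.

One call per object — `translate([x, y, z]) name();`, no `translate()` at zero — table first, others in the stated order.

table();
translate([0, 0, 766]) bookshelf();
translate([482, -536, 0]) stool();
translate([482, 968, 0]) stool();
translate([1577, 216, 0]) stool();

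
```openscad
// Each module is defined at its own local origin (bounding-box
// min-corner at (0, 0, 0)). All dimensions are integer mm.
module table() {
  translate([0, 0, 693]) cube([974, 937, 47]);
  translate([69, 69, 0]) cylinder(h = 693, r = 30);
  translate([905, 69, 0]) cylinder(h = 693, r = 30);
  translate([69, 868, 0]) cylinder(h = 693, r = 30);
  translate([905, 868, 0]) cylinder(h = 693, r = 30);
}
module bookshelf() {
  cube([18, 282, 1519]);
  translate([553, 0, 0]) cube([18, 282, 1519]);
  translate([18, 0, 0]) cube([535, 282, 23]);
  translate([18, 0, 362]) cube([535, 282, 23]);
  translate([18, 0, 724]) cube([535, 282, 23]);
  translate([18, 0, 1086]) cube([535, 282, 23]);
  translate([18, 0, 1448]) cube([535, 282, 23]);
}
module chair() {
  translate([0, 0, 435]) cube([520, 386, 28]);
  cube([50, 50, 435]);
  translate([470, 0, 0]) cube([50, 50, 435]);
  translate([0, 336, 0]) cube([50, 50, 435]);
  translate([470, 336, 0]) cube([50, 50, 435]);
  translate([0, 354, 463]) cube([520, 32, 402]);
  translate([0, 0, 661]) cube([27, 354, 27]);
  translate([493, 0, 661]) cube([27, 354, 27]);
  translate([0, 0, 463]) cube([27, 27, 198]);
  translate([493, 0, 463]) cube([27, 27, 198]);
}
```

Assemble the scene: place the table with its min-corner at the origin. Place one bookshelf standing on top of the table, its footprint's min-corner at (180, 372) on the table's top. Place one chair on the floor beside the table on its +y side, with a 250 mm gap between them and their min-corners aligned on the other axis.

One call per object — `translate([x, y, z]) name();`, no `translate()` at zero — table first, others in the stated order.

table();
translate([180, 372, 740]) bookshelf();
translate([0, 1187, 0]) chair();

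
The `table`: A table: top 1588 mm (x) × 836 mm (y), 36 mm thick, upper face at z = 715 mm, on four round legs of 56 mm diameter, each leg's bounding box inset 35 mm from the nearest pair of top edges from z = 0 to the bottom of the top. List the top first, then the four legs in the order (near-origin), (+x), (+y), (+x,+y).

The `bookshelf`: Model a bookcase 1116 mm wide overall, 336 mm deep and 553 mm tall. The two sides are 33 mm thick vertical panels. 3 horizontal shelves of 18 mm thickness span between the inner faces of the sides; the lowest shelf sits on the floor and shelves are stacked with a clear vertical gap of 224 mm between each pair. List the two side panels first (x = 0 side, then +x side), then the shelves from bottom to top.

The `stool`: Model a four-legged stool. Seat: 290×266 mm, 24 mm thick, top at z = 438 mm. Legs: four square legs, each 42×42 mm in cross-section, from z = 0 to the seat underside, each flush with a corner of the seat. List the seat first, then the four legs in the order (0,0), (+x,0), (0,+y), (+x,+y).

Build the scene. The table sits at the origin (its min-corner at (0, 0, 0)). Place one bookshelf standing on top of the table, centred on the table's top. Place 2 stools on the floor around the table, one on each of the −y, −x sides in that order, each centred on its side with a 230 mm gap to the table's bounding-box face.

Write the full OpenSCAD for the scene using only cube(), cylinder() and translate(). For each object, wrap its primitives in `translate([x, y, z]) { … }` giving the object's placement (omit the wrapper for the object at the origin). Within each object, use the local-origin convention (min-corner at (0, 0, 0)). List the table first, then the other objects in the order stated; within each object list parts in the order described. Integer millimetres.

translate([0, 0, 679]) cube([1588, 836, 36]);
translate([63, 63, 0]) cylinder(h = 679, r = 28);
translate([1525, 63, 0]) cylinder(h = 679, r = 28);
translate([63, 773, 0]) cylinder(h = 679, r = 28);
translate([1525, 773, 0]) cylinder(h = 679, r = 28);
translate([236, 250, 715]) {
  cube([33, 336, 553]);
  translate([1083, 0, 0]) cube([33, 336, 553]);
  translate([33, 0, 0]) cube([1050, 336, 18]);
  translate([33, 0, 242]) cube([1050, 336, 18]);
  translate([33, 0, 484]) cube([1050, 336, 18]);
}
translate([649, -496, 0]) {
  translate([0, 0, 414]) cube([290, 266, 24]);
  cube([42, 42, 414]);
  translate([248, 0, 0]) cube([42, 42, 414]);
  translate([0, 224, 0]) cube([42, 42, 414]);
  translate([248, 224, 0]) cube([42, 42, 414]);
}
translate([-520, 285, 0]) {
  translate([0, 0, 414]) cube([290, 266, 24]);
  cube([42, 42, 414]);
  translate([248, 0, 0]) cube([42, 42, 414]);
  translate([0, 224, 0]) cube([42, 42, 414]);
  translate([248, 224, 0]) cube([42, 42, 414]);
}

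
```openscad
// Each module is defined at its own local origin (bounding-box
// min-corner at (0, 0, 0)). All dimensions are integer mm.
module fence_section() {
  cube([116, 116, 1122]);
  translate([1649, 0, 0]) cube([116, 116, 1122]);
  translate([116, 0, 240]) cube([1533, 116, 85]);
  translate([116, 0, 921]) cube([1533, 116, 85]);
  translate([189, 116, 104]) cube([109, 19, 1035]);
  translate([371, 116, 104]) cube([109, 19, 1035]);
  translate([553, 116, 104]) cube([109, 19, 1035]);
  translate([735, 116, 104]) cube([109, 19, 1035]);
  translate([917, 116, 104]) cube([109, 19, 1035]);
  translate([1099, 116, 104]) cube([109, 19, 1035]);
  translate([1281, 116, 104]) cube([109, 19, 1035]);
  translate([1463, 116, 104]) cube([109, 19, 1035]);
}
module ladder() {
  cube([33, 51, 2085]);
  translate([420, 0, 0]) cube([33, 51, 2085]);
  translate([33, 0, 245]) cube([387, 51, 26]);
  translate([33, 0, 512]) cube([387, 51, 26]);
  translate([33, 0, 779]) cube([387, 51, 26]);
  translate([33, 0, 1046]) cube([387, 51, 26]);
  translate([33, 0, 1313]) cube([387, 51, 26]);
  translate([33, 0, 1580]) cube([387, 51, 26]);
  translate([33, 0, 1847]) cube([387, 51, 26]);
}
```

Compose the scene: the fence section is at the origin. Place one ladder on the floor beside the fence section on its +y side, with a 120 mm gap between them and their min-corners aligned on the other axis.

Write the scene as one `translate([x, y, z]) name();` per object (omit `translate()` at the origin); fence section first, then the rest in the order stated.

fence_section();
translate([0, 255, 0]) ladder();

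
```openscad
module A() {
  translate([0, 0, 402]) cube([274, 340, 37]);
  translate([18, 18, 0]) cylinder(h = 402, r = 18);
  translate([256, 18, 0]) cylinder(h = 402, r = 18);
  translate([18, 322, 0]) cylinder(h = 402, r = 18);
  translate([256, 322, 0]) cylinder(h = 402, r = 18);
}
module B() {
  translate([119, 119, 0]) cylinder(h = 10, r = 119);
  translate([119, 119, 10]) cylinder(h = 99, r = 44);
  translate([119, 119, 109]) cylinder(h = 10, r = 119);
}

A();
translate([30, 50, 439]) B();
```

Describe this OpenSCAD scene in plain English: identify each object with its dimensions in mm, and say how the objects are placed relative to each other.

A is a simple wooden stool: a rectangular seat 274 mm (x) by 340 mm (y), 37 mm thick, top face at z = 439 mm, on four round legs, each 36 mm in diameter. The legs rest on z = 0, each leg's axis is inset half a diameter from the nearest pair of seat edges (so the leg's bounding box is flush with the corner).

B is a spool: two coaxial disc flanges of radius 119 mm and thickness 10 mm, joined by a core cylinder of radius 44 mm and height 99 mm. The lower flange rests on z = 0 and the three cylinders share a vertical axis.

The spool is on top of the stool.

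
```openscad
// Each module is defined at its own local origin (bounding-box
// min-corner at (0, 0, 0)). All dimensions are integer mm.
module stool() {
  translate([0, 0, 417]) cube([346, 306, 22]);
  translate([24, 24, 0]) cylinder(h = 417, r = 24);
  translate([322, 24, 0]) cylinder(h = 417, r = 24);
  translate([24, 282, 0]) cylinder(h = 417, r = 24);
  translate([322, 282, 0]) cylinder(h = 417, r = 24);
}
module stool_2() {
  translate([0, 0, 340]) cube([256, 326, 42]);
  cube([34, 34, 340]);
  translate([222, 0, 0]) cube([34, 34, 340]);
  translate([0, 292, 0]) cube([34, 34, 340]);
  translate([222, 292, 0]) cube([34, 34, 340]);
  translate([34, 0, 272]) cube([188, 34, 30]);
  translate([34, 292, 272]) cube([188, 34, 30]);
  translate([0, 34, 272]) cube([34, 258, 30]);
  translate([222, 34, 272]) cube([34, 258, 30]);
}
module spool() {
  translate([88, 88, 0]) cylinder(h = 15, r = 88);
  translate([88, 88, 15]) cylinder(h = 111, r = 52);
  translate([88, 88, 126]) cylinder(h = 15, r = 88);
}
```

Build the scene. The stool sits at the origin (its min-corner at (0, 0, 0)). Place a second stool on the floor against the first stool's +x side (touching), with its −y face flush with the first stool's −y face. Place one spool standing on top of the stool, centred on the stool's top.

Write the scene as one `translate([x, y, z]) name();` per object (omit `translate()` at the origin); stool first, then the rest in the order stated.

stool();
translate([346, 0, 0]) stool_2();
translate([85, 65, 439]) spool();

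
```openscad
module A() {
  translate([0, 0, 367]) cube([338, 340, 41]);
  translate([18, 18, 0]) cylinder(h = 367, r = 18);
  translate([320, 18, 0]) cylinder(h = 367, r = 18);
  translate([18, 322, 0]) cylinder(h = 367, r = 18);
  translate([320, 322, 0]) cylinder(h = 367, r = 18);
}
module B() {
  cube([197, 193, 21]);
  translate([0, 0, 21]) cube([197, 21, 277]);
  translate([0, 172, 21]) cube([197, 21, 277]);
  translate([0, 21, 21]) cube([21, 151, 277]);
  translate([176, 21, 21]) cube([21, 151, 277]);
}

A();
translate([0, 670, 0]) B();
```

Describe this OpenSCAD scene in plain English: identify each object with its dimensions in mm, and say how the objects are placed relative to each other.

A is a simple wooden stool: a rectangular seat 338 mm (x) by 340 mm (y), 41 mm thick, top face at z = 408 mm, on four round legs, each 36 mm in diameter. The legs rest on z = 0, each leg's axis is inset half a diameter from the nearest pair of seat edges (so the leg's bounding box is flush with the corner).

B is an open-topped rectangular box: outside dimensions 197×193×298 mm, with a uniform wall and base thickness of 21 mm. The base is a full 197×193 slab on the floor; four walls sit on top of the base. The front and back walls (the −y and +y sides) span the full width; the two side walls fit between them.

The open box is on the floor beside the stool on its +y side.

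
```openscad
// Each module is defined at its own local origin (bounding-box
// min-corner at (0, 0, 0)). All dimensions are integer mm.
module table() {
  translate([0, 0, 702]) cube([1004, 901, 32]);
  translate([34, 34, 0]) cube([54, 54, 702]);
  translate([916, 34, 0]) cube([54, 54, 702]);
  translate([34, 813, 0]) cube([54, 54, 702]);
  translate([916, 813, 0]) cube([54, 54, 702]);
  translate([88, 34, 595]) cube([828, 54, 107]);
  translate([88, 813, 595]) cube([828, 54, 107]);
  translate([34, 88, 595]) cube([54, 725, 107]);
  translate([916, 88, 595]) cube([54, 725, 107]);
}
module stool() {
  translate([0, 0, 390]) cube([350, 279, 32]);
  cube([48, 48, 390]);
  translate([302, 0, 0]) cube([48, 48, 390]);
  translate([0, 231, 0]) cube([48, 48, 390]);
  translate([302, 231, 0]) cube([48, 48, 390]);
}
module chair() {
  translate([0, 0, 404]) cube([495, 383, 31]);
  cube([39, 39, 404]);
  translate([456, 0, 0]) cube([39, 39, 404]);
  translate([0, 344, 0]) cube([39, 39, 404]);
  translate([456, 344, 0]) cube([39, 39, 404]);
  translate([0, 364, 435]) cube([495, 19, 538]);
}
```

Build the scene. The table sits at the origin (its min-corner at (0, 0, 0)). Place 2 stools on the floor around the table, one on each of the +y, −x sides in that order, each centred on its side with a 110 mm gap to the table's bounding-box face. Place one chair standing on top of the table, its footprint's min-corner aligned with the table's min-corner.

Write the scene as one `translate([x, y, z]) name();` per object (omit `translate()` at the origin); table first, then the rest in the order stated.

table();
translate([327, 1011, 0]) stool();
translate([-460, 311, 0]) stool();
translate([0, 0, 734]) chair();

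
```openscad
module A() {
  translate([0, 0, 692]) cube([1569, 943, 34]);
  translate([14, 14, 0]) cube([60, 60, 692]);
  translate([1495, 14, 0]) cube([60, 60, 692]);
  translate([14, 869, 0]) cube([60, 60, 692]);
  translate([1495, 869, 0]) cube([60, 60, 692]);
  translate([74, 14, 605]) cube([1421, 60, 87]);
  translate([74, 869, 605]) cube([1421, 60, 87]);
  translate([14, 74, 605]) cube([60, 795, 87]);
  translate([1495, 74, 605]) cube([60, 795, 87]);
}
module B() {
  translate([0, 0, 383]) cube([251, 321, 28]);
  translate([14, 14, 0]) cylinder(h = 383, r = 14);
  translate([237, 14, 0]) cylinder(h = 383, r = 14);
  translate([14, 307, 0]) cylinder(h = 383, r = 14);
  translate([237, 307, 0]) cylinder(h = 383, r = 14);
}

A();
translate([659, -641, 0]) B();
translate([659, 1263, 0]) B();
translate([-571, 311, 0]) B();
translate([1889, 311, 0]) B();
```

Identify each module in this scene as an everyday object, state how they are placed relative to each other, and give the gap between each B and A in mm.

Each stool's nearest face is 320 mm from the table's bounding box.

A is a table. B is a stool. Four stools sit around the table at the −y, +y, −x, +x sides. The gap between each stool and the table is 320 mm.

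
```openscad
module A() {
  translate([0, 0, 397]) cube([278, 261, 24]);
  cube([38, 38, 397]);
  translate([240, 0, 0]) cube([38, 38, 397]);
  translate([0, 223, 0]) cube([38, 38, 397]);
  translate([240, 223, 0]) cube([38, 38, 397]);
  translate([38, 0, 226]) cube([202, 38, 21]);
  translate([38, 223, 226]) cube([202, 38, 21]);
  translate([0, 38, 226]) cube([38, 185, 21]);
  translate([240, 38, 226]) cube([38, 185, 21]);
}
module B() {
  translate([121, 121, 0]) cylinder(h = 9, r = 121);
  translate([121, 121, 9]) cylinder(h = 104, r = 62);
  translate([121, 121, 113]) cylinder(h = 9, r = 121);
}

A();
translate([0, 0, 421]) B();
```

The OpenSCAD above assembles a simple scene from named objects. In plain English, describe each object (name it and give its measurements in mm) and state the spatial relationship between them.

A is a four-legged stool. The seat is 278×261 mm, 24 mm thick, top at z = 421 mm. It stands on four square legs, each 38×38 mm in cross-section, from z = 0 to the seat underside, each flush with a corner of the seat. Four stretchers, 38 mm wide and 21 mm tall, connect adjacent legs with their undersides at z = 226 mm, each running between the inner faces of the legs it joins and aligned with the legs' outer faces on the other axis.

B is a spool: two coaxial disc flanges of radius 121 mm and thickness 9 mm, joined by a core cylinder of radius 62 mm and height 104 mm. The lower flange rests on z = 0 and the three cylinders share a vertical axis.

The spool is on top of the stool.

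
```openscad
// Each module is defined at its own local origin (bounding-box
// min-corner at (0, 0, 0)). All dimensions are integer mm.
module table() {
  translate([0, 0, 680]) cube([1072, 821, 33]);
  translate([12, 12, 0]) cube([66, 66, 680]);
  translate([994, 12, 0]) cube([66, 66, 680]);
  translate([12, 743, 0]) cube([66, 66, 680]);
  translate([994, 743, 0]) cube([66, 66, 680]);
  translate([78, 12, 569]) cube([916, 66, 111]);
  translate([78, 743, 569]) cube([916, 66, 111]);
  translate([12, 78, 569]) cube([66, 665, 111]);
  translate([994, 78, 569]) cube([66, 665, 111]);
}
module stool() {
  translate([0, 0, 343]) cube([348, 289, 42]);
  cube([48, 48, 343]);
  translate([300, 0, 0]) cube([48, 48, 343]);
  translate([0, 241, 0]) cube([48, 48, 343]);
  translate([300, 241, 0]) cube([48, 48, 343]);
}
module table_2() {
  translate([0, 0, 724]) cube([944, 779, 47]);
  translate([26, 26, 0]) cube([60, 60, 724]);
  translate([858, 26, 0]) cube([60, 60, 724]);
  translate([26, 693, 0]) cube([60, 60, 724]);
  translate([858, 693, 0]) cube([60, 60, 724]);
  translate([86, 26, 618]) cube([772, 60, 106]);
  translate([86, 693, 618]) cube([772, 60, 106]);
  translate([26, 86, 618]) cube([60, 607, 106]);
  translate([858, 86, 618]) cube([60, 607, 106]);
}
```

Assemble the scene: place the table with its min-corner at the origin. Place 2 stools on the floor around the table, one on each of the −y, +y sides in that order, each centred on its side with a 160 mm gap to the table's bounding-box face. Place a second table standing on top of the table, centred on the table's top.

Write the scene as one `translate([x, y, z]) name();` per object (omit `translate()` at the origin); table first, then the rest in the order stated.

table();
translate([362, -449, 0]) stool();
translate([362, 981, 0]) stool();
translate([64, 21, 713]) table_2();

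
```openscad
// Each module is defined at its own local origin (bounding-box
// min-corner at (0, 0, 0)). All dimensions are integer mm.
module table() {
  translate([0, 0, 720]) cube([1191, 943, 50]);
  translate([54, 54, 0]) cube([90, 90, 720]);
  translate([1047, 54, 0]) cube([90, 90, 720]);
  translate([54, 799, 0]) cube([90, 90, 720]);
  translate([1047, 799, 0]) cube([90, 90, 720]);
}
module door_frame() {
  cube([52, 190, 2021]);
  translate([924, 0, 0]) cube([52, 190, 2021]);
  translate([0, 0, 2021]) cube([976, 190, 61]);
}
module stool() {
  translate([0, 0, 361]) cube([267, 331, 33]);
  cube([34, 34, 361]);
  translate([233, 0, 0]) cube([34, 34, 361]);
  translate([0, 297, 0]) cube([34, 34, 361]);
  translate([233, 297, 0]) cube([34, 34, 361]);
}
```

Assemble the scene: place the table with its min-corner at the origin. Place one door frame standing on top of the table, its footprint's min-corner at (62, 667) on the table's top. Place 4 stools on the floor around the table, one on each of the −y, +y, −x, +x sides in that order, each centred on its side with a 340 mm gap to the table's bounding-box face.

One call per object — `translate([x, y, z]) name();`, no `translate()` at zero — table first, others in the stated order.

table();
translate([62, 667, 770]) door_frame();
translate([462, -671, 0]) stool();
translate([462, 1283, 0]) stool();
translate([-607, 306, 0]) stool();
translate([1531, 306, 0]) stool();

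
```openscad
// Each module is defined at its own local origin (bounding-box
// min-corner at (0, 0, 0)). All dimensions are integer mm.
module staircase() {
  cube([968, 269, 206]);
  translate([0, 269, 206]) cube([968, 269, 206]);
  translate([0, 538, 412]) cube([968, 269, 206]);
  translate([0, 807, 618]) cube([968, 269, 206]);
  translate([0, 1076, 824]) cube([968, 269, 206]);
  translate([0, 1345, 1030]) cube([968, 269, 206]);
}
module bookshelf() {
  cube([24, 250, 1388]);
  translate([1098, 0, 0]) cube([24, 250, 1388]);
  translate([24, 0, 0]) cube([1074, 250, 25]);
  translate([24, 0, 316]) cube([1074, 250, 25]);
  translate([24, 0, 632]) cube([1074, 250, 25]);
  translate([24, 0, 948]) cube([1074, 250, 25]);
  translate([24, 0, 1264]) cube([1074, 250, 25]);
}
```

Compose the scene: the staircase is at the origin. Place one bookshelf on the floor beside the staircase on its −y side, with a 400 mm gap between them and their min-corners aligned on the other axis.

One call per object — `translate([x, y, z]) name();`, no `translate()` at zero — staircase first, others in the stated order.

staircase();
translate([0, -650, 0]) bookshelf();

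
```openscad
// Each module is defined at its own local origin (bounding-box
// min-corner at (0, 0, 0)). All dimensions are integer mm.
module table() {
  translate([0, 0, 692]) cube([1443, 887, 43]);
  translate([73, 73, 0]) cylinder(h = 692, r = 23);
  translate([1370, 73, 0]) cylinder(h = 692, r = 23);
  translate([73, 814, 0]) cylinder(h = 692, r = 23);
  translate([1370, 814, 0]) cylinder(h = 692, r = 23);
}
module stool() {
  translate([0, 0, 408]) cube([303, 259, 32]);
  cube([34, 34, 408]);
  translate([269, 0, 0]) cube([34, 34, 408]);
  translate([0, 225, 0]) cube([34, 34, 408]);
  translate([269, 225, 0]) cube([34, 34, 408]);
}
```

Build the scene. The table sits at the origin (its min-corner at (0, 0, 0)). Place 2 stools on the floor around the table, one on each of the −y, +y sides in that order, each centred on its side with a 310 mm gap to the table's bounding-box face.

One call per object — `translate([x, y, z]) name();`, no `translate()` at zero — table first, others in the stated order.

table();
translate([570, -569, 0]) stool();
translate([570, 1197, 0]) stool();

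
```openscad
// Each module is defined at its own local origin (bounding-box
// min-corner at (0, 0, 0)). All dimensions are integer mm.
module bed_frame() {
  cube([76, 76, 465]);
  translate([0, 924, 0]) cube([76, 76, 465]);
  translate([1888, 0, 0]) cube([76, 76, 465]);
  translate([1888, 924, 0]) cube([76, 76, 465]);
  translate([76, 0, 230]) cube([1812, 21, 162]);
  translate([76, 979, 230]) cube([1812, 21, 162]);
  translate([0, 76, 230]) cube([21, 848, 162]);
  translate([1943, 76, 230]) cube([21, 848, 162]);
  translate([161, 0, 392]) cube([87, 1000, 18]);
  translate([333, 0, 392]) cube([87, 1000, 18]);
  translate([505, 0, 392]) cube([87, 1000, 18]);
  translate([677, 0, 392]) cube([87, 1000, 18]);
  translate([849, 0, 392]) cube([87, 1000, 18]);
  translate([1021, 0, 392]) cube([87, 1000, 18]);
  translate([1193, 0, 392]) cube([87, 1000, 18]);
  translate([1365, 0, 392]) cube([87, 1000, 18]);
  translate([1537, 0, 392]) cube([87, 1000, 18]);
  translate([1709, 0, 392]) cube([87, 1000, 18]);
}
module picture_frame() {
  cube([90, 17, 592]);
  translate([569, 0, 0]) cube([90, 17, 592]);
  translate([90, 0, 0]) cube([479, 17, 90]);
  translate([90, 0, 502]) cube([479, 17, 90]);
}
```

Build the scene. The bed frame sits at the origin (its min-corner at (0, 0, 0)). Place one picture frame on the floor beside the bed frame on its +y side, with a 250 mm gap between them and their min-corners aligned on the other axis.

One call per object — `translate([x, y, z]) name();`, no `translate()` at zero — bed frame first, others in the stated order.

bed_frame();
translate([0, 1250, 0]) picture_frame();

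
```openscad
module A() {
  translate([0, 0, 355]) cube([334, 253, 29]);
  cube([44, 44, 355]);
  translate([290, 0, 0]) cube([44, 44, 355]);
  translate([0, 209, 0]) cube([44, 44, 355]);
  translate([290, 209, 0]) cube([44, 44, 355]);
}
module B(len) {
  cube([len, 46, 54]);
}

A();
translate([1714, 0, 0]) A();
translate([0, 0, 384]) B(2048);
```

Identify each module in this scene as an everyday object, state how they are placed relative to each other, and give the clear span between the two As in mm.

Second stool starts at x = 1714; first ends at x = 334; clear span = 1714 − 334 = 1380 mm.

A is a stool. B is a beam. A beam spans the tops of two stools. The clear span between the two stools is 1380 mm.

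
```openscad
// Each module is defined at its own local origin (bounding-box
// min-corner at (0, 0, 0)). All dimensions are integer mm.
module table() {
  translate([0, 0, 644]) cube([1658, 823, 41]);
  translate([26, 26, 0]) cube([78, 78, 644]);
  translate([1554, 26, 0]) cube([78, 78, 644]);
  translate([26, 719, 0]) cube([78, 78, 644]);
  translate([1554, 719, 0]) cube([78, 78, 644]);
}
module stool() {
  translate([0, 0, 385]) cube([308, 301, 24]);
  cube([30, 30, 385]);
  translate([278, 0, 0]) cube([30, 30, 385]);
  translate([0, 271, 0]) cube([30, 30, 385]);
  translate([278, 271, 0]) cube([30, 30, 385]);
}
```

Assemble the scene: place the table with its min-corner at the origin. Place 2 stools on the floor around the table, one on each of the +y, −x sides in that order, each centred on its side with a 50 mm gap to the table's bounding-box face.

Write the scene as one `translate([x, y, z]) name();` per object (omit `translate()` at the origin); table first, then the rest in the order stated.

table();
translate([675, 873, 0]) stool();
translate([-358, 261, 0]) stool();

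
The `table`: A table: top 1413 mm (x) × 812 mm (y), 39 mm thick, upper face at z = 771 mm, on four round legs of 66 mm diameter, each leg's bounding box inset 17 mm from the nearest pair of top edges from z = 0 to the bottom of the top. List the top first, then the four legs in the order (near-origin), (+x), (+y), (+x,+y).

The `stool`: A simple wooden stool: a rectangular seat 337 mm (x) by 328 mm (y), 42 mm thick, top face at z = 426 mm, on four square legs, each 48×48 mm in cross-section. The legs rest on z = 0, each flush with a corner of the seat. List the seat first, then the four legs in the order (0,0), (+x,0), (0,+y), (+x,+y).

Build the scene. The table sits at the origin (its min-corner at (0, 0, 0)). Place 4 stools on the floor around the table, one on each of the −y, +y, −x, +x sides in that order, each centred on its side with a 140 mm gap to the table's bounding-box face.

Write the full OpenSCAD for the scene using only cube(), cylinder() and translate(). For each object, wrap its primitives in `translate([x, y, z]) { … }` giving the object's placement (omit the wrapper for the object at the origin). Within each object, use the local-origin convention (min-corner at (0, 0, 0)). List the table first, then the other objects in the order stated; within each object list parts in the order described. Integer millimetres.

translate([0, 0, 732]) cube([1413, 812, 39]);
translate([50, 50, 0]) cylinder(h = 732, r = 33);
translate([1363, 50, 0]) cylinder(h = 732, r = 33);
translate([50, 762, 0]) cylinder(h = 732, r = 33);
translate([1363, 762, 0]) cylinder(h = 732, r = 33);
translate([538, -468, 0]) {
  translate([0, 0, 384]) cube([337, 328, 42]);
  cube([48, 48, 384]);
  translate([289, 0, 0]) cube([48, 48, 384]);
  translate([0, 280, 0]) cube([48, 48, 384]);
  translate([289, 280, 0]) cube([48, 48, 384]);
}
translate([538, 952, 0]) {
  translate([0, 0, 384]) cube([337, 328, 42]);
  cube([48, 48, 384]);
  translate([289, 0, 0]) cube([48, 48, 384]);
  translate([0, 280, 0]) cube([48, 48, 384]);
  translate([289, 280, 0]) cube([48, 48, 384]);
}
translate([-477, 242, 0]) {
  translate([0, 0, 384]) cube([337, 328, 42]);
  cube([48, 48, 384]);
  translate([289, 0, 0]) cube([48, 48, 384]);
  translate([0, 280, 0]) cube([48, 48, 384]);
  translate([289, 280, 0]) cube([48, 48, 384]);
}
translate([1553, 242, 0]) {
  translate([0, 0, 384]) cube([337, 328, 42]);
  cube([48, 48, 384]);
  translate([289, 0, 0]) cube([48, 48, 384]);
  translate([0, 280, 0]) cube([48, 48, 384]);
  translate([289, 280, 0]) cube([48, 48, 384]);
}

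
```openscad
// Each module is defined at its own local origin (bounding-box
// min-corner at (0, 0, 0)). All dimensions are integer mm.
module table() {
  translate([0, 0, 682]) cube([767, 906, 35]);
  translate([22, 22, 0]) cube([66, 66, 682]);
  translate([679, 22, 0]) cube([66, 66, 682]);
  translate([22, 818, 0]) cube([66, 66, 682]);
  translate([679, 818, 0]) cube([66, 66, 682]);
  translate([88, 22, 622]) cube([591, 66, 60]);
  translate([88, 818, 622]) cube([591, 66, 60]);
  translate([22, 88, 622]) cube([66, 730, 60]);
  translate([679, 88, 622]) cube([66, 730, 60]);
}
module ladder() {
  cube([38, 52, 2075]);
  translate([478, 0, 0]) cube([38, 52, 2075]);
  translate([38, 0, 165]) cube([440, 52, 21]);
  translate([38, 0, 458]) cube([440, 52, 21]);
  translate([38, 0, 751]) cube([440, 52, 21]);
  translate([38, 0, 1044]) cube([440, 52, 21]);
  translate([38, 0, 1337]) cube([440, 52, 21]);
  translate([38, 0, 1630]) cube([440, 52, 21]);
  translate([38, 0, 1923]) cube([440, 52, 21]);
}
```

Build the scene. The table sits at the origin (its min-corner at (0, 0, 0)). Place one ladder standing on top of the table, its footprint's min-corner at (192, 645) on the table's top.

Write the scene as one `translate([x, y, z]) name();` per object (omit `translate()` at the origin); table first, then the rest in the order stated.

table();
translate([192, 645, 717]) ladder();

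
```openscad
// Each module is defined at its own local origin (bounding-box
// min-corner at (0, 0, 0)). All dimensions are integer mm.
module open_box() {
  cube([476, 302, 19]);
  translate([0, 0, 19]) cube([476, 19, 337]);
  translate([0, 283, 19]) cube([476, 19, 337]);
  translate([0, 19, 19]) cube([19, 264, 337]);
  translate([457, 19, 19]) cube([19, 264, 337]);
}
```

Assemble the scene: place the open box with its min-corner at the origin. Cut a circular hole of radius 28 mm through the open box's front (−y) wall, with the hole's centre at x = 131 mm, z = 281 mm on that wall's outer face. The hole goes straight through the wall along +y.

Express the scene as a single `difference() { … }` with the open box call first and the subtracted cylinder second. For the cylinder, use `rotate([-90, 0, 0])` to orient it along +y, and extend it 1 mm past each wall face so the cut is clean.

difference() {
  open_box();
  translate([131, -1, 281]) rotate([-90, 0, 0]) cylinder(h = 21, r = 28);
}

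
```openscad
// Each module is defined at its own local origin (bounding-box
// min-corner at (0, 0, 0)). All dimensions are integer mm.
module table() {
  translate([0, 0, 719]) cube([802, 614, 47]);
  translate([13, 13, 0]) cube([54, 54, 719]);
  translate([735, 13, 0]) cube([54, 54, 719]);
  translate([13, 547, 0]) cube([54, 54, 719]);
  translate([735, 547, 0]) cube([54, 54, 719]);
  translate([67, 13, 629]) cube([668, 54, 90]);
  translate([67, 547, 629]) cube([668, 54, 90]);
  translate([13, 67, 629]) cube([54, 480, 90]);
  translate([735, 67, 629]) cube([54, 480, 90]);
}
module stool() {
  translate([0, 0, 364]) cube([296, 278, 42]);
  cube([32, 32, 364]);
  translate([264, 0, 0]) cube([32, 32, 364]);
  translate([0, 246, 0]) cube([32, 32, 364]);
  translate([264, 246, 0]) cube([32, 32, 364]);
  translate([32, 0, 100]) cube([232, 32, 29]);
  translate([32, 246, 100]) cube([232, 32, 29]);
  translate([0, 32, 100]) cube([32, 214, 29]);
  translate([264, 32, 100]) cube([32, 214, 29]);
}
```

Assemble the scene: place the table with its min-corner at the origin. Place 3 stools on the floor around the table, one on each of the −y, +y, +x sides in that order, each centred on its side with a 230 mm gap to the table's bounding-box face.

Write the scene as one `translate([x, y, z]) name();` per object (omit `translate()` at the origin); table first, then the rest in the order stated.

table();
translate([253, -508, 0]) stool();
translate([253, 844, 0]) stool();
translate([1032, 168, 0]) stool();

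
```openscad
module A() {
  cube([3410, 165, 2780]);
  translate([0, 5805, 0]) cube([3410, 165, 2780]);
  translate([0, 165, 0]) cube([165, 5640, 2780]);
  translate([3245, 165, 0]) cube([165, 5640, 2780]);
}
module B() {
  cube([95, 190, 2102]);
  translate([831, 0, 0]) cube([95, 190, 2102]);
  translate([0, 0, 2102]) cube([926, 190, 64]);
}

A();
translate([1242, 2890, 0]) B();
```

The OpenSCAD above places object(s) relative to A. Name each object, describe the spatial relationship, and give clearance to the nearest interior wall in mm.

A is a house frame. B is a door frame. The door frame sits inside the house frame, centred. The clearance to the nearest interior wall is 1077 mm.

Clearances: x = 1077, y = 2725; minimum 1077 mm.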